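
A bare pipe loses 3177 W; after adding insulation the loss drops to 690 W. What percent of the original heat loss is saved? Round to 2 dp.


Savings = ((3177-690)/3177)*100 = 78.28 %

78.28 %


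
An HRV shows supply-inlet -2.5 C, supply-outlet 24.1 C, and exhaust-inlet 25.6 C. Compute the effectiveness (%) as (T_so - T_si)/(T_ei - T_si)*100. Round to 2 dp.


eff = (24.1-(-2.5))/(25.6-(-2.5))*100 = 94.66 %

94.66 %


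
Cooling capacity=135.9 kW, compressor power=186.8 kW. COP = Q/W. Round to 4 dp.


COP = 135.9 / 186.8 = 0.7275

0.7275


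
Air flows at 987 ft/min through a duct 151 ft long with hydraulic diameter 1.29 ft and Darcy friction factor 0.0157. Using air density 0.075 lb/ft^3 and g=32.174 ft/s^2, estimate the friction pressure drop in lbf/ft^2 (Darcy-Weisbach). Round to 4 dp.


v_fps = 987/60 = 16.45 ft/s
dp = 0.0157*(151/1.29)*0.075*16.45^2/(2*32.174) = 0.5796 lbf/ft^2

0.5796 lbf/ft^2


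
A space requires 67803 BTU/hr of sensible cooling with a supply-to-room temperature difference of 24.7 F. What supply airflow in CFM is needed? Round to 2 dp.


CFM = 67803 / (1.08 * 24.7) = 2541.72

2541.72 CFM


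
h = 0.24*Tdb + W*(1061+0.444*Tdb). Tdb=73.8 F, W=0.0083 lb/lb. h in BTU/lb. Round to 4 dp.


h = 0.24*73.8 + 0.0083*(1061+0.444*73.8) = 26.7903 BTU/lb

26.7903 BTU/lb


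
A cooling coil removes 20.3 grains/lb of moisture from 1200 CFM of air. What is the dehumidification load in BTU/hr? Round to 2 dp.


Q = 0.68 * 1200 * 20.3 = 16564.80 BTU/hr

16564.80 BTU/hr


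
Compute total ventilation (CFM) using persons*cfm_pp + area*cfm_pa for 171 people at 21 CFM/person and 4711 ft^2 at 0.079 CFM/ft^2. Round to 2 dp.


Total = 171*21 + 4711*0.079 = 3963.17 CFM

3963.17 CFM


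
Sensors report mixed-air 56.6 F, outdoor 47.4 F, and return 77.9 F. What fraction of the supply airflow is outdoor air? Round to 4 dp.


frac = (56.6 - 77.9) / (47.4 - 77.9) = 0.6984

0.6984


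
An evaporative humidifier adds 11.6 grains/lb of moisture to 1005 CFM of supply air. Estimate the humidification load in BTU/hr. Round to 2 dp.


Q = 0.68 * 1005 * 11.6 = 7927.44 BTU/hr

7927.44 BTU/hr


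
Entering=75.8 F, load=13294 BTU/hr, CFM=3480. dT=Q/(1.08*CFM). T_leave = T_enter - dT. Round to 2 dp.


dT = 13294/(1.08*3480) = 3.5371
T_leave = 75.8 - 3.5371 = 72.26 F

72.26 F


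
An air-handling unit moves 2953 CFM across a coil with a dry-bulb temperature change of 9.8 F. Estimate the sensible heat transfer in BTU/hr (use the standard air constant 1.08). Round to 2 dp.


Q = 1.08 * 2953 * 9.8 = 31254.55 BTU/hr

31254.55 BTU/hr


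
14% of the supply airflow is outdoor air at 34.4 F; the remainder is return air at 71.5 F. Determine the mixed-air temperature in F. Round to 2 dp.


T_mix = 0.14*34.4 + 0.86*71.5 = 66.31 F

66.31 F


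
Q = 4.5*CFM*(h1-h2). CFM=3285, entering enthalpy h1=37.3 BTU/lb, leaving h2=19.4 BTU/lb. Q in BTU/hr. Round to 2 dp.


Q = 4.5 * 3285 * (37.3 - 19.4) = 264606.75 BTU/hr

264606.75 BTU/hr


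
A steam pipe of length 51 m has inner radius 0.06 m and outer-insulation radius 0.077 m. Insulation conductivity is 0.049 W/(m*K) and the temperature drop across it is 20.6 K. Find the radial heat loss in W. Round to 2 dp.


Q = 2*pi*0.049*51*20.6/ln(0.077/0.06) = 1296.61 W

1296.61 W


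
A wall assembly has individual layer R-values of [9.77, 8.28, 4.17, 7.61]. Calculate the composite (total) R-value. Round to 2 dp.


R_total = 9.77 + 8.28 + 4.17 + 7.61 = 29.83

29.83


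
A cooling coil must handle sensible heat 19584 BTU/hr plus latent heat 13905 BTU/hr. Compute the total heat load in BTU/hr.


Qt = 19584 + 13905 = 33489 BTU/hr

33489 BTU/hr


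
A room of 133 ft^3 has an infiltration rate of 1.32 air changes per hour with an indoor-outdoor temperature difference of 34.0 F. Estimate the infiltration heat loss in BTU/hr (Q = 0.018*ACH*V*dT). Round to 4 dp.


Q = 0.018 * 1.32 * 133 * 34.0 = 107.4427 BTU/hr

107.4427 BTU/hr


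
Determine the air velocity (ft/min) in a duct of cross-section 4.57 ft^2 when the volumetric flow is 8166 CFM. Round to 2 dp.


V = 8166 / 4.57 = 1786.87 ft/min

1786.87 ft/min


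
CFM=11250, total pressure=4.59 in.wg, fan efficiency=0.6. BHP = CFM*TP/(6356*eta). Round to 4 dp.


BHP = 11250 * 4.59 / (6356 * 0.6) = 13.5404 hp

13.5404 hp


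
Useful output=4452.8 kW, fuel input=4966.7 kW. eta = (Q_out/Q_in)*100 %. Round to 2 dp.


eta = (4452.8/4966.7)*100 = 89.65 %

89.65 %


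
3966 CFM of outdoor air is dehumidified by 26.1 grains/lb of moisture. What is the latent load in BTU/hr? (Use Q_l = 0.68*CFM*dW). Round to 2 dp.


Q = 0.68 * 3966 * 26.1 = 70388.57 BTU/hr

70388.57 BTU/hr


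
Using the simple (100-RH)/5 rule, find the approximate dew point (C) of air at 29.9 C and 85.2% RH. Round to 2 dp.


Td = 29.9 - (100-85.2)/5 = 26.94 C

26.94 C


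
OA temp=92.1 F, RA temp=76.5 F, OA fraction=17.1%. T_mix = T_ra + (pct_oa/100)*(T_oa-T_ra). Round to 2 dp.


T_mix = 76.5 + (17.1/100)*(92.1-76.5) = 79.17 F

79.17 F


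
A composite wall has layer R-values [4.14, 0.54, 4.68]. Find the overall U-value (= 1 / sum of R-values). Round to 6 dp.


R_total = 4.14 + 0.54 + 4.68 = 9.36
U = 1/9.36 = 0.106838

0.106838


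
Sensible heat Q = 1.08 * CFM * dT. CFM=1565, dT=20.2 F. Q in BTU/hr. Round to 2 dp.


Q = 1.08 * 1565 * 20.2 = 34142.04 BTU/hr

34142.04 BTU/hr


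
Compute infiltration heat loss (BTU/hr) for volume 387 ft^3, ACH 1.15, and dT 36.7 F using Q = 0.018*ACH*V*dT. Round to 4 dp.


Q = 0.018 * 1.15 * 387 * 36.7 = 294.0000 BTU/hr

294.0000 BTU/hr


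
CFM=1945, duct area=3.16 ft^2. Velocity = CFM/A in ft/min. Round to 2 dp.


V = 1945 / 3.16 = 615.51 ft/min

615.51 ft/min


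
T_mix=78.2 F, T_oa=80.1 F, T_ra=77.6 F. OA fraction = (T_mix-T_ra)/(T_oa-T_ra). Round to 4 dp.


frac = (78.2 - 77.6) / (80.1 - 77.6) = 0.2400

0.2400


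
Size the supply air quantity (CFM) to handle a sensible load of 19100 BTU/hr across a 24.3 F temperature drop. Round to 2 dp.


CFM = 19100 / (1.08 * 24.3) = 727.79

727.79 CFM


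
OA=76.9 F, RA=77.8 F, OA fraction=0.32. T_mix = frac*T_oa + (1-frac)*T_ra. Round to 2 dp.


T_mix = 0.32*76.9 + 0.68*77.8 = 77.51 F

77.51 F


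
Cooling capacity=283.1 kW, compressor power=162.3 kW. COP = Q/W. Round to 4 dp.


COP = 283.1 / 162.3 = 1.7443

1.7443


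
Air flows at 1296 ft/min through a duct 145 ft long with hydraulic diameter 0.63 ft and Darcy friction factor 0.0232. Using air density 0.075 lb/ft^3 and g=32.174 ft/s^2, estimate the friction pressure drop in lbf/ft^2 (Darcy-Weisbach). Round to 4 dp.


v_fps = 1296/60 = 21.6 ft/s
dp = 0.0232*(145/0.63)*0.075*21.6^2/(2*32.174) = 2.9037 lbf/ft^2

2.9037 lbf/ft^2


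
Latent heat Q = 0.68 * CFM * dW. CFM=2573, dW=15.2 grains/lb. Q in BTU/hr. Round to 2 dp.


Q = 0.68 * 2573 * 15.2 = 26594.53 BTU/hr

26594.53 BTU/hr


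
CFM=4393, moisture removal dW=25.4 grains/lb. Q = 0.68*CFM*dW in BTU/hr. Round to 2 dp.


Q = 0.68 * 4393 * 25.4 = 75875.90 BTU/hr

75875.90 BTU/hr


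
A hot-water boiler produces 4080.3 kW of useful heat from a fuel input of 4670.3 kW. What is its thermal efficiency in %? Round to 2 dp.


eta = (4080.3/4670.3)*100 = 87.37 %

87.37 %


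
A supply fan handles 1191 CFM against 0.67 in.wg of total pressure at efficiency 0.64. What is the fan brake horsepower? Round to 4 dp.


BHP = 1191 * 0.67 / (6356 * 0.64) = 0.1962 hp

0.1962 hp


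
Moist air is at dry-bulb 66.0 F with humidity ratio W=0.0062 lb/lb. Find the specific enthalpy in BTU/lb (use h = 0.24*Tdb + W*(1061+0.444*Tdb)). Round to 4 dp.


h = 0.24*66.0 + 0.0062*(1061+0.444*66.0) = 22.5999 BTU/lb

22.5999 BTU/lb


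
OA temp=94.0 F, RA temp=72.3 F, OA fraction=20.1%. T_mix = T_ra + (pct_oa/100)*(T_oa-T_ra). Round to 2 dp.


T_mix = 72.3 + (20.1/100)*(94.0-72.3) = 76.66 F

76.66 F


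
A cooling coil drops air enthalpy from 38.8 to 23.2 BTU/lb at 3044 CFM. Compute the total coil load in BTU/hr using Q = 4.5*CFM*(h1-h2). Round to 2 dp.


Q = 4.5 * 3044 * (38.8 - 23.2) = 213688.80 BTU/hr

213688.80 BTU/hr


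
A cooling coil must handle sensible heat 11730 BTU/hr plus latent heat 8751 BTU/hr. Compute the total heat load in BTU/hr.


Qt = 11730 + 8751 = 20481 BTU/hr

20481 BTU/hr


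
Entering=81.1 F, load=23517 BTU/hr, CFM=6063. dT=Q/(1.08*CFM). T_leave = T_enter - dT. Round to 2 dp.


dT = 23517/(1.08*6063) = 3.5915
T_leave = 81.1 - 3.5915 = 77.51 F

77.51 F


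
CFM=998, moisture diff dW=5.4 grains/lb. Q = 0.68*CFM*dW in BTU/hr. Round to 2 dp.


Q = 0.68 * 998 * 5.4 = 3664.66 BTU/hr

3664.66 BTU/hr


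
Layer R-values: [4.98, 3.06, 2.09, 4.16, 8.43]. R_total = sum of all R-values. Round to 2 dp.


R_total = 4.98 + 3.06 + 2.09 + 4.16 + 8.43 = 22.72

22.72


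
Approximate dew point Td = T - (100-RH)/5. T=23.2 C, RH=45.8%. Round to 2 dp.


Td = 23.2 - (100-45.8)/5 = 12.36 C

12.36 C


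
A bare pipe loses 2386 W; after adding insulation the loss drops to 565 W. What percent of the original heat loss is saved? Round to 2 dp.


Savings = ((2386-565)/2386)*100 = 76.32 %

76.32 %


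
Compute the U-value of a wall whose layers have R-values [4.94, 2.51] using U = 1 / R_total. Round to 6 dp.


R_total = 4.94 + 2.51 = 7.45
U = 1/7.45 = 0.134228

0.134228


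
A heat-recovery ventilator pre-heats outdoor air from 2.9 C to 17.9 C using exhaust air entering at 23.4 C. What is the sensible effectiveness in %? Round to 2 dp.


eff = (17.9-2.9)/(23.4-2.9)*100 = 73.17 %

73.17 %


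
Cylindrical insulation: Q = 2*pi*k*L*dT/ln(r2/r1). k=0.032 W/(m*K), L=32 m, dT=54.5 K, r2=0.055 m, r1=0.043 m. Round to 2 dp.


Q = 2*pi*0.032*32*54.5/ln(0.055/0.043) = 1424.64 W

1424.64 W


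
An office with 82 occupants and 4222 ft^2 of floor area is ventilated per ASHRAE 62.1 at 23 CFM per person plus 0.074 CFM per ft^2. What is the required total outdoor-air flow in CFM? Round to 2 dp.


Total = 82*23 + 4222*0.074 = 2198.43 CFM

2198.43 CFM


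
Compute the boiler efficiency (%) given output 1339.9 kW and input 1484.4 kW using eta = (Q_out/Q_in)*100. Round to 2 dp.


eta = (1339.9/1484.4)*100 = 90.27 %

90.27 %


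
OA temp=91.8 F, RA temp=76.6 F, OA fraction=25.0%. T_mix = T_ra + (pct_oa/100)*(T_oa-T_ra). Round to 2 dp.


T_mix = 76.6 + (25.0/100)*(91.8-76.6) = 80.40 F

80.40 F


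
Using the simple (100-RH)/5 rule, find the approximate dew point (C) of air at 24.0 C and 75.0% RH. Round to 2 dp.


Td = 24.0 - (100-75.0)/5 = 19.00 C

19.00 C


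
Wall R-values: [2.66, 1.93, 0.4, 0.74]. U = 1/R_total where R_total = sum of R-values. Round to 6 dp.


R_total = 2.66 + 1.93 + 0.4 + 0.74 = 5.73
U = 1/5.73 = 0.174520

0.174520


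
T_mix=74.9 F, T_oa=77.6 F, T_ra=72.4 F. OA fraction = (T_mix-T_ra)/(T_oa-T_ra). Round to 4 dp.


frac = (74.9 - 72.4) / (77.6 - 72.4) = 0.4808

0.4808


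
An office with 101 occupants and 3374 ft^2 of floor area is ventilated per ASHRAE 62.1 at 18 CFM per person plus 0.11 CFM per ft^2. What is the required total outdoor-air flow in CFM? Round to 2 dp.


Total = 101*18 + 3374*0.11 = 2189.14 CFM

2189.14 CFM


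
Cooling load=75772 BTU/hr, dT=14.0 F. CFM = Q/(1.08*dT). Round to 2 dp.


CFM = 75772 / (1.08 * 14.0) = 5011.38

5011.38 CFM


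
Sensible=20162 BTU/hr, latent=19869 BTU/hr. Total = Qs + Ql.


Qt = 20162 + 19869 = 40031 BTU/hr

40031 BTU/hr


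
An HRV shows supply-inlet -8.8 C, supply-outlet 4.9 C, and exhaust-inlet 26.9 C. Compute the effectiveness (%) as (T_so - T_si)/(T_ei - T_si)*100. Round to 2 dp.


eff = (4.9-(-8.8))/(26.9-(-8.8))*100 = 38.38 %

38.38 %


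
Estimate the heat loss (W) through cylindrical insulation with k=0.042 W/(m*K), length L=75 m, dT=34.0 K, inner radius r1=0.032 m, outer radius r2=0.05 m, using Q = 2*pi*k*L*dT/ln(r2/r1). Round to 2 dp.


Q = 2*pi*0.042*75*34.0/ln(0.05/0.032) = 1507.84 W

1507.84 W


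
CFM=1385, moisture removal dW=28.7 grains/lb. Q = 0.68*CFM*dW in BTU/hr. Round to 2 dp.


Q = 0.68 * 1385 * 28.7 = 27029.66 BTU/hr

27029.66 BTU/hr


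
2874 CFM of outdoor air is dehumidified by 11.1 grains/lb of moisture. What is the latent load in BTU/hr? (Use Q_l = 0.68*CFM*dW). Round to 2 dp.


Q = 0.68 * 2874 * 11.1 = 21692.95 BTU/hr

21692.95 BTU/hr


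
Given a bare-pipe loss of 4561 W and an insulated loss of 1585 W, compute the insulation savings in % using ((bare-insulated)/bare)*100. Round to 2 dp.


Savings = ((4561-1585)/4561)*100 = 65.25 %

65.25 %


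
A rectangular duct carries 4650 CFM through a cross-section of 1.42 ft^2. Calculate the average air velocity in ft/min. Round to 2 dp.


V = 4650 / 1.42 = 3274.65 ft/min

3274.65 ft/min


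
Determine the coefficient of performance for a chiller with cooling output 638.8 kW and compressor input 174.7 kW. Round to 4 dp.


COP = 638.8 / 174.7 = 3.6566

3.6566


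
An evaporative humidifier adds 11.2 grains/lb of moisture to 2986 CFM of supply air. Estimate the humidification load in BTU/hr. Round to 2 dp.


Q = 0.68 * 2986 * 11.2 = 22741.38 BTU/hr

22741.38 BTU/hr


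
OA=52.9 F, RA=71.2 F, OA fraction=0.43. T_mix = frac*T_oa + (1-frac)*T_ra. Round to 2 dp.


T_mix = 0.43*52.9 + 0.57*71.2 = 63.33 F

63.33 F


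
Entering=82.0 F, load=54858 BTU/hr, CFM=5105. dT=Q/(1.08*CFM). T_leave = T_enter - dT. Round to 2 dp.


dT = 54858/(1.08*5105) = 9.9499
T_leave = 82.0 - 9.9499 = 72.05 F

72.05 F


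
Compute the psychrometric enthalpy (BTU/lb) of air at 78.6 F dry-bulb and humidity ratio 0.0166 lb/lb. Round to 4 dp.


h = 0.24*78.6 + 0.0166*(1061+0.444*78.6) = 37.0559 BTU/lb

37.0559 BTU/lb


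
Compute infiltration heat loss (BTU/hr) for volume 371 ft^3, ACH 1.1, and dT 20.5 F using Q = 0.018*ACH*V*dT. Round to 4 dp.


Q = 0.018 * 1.1 * 371 * 20.5 = 150.5889 BTU/hr

150.5889 BTU/hr


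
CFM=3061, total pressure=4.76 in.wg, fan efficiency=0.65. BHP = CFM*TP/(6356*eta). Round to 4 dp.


BHP = 3061 * 4.76 / (6356 * 0.65) = 3.5267 hp

3.5267 hp


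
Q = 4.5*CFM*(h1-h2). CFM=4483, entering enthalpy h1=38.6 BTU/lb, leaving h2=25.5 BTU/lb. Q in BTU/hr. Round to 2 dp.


Q = 4.5 * 4483 * (38.6 - 25.5) = 264272.85 BTU/hr

264272.85 BTU/hr


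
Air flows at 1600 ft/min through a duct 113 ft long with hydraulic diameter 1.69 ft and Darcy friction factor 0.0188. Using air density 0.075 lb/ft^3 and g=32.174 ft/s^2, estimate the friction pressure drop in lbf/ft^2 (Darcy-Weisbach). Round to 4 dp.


v_fps = 1600/60 = 26.6667 ft/s
dp = 0.0188*(113/1.69)*0.075*26.6667^2/(2*32.174) = 1.0419 lbf/ft^2

1.0419 lbf/ft^2


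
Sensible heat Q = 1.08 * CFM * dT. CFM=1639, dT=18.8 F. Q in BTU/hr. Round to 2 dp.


Q = 1.08 * 1639 * 18.8 = 33278.26 BTU/hr

33278.26 BTU/hr


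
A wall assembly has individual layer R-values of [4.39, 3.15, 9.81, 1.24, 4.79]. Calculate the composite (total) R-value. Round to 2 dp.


R_total = 4.39 + 3.15 + 9.81 + 1.24 + 4.79 = 23.38

23.38


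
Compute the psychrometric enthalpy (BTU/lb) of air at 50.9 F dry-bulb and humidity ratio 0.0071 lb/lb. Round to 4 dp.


h = 0.24*50.9 + 0.0071*(1061+0.444*50.9) = 19.9096 BTU/lb

19.9096 BTU/lb


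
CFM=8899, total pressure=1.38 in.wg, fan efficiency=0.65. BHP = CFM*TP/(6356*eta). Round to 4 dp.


BHP = 8899 * 1.38 / (6356 * 0.65) = 2.9725 hp

2.9725 hp


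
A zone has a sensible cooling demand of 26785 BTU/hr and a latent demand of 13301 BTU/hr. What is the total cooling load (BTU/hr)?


Qt = 26785 + 13301 = 40086 BTU/hr

40086 BTU/hr


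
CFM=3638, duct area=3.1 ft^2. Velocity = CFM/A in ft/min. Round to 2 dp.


V = 3638 / 3.1 = 1173.55 ft/min

1173.55 ft/min


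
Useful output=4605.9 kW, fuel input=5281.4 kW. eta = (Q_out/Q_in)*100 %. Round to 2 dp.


eta = (4605.9/5281.4)*100 = 87.21 %

87.21 %


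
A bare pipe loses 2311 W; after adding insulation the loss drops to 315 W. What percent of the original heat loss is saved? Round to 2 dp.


Savings = ((2311-315)/2311)*100 = 86.37 %

86.37 %


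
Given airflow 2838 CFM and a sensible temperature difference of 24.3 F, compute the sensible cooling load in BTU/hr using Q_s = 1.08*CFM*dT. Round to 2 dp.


Q = 1.08 * 2838 * 24.3 = 74480.47 BTU/hr

74480.47 BTU/hr


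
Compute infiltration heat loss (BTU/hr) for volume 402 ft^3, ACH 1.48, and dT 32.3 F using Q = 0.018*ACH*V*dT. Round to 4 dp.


Q = 0.018 * 1.48 * 402 * 32.3 = 345.9097 BTU/hr

345.9097 BTU/hr


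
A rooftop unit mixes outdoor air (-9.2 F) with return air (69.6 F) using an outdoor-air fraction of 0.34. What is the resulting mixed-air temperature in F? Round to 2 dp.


T_mix = 0.34*(-9.2) + 0.66*69.6 = 42.81 F

42.81 F


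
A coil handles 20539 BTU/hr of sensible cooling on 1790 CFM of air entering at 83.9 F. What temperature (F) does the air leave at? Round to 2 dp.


dT = 20539/(1.08*1790) = 10.6244
T_leave = 83.9 - 10.6244 = 73.28 F

73.28 F


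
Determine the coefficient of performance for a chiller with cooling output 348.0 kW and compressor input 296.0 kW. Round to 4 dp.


COP = 348.0 / 296.0 = 1.1757

1.1757


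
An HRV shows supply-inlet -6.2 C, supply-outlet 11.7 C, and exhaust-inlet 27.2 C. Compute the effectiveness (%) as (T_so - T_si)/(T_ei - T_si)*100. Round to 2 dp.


eff = (11.7-(-6.2))/(27.2-(-6.2))*100 = 53.59 %

53.59 %


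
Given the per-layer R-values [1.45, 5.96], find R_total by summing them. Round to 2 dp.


R_total = 1.45 + 5.96 = 7.41

7.41


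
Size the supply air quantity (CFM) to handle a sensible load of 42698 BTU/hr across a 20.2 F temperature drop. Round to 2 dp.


CFM = 42698 / (1.08 * 20.2) = 1957.19

1957.19 CFM


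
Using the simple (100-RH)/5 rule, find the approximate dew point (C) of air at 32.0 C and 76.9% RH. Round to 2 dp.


Td = 32.0 - (100-76.9)/5 = 27.38 C

27.38 C


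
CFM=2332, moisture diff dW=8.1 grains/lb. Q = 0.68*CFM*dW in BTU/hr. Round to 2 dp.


Q = 0.68 * 2332 * 8.1 = 12844.66 BTU/hr

12844.66 BTU/hr


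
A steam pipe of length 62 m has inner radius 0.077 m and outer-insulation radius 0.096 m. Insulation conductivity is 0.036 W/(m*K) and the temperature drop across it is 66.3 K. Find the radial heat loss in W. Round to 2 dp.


Q = 2*pi*0.036*62*66.3/ln(0.096/0.077) = 4215.94 W

4215.94 W


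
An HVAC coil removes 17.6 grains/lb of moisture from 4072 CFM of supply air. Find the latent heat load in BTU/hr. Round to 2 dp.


Q = 0.68 * 4072 * 17.6 = 48733.70 BTU/hr

48733.70 BTU/hr


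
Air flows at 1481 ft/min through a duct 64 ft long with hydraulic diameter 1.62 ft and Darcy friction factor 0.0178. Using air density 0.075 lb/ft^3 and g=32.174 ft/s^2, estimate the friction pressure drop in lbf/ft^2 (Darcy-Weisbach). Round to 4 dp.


v_fps = 1481/60 = 24.6833 ft/s
dp = 0.0178*(64/1.62)*0.075*24.6833^2/(2*32.174) = 0.4994 lbf/ft^2

0.4994 lbf/ft^2


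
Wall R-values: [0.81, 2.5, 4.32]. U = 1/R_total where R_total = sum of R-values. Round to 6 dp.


R_total = 0.81 + 2.5 + 4.32 = 7.63
U = 1/7.63 = 0.131062

0.131062


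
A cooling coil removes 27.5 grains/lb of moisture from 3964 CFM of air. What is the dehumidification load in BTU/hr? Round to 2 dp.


Q = 0.68 * 3964 * 27.5 = 74126.80 BTU/hr

74126.80 BTU/hr


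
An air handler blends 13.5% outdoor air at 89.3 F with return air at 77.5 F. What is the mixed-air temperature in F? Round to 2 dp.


T_mix = 77.5 + (13.5/100)*(89.3-77.5) = 79.09 F

79.09 F


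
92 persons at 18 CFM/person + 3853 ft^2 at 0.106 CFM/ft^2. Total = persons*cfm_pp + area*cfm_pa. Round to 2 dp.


Total = 92*18 + 3853*0.106 = 2064.42 CFM

2064.42 CFM


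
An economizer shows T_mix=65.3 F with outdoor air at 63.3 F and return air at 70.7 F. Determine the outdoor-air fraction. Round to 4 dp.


frac = (65.3 - 70.7) / (63.3 - 70.7) = 0.7297

0.7297


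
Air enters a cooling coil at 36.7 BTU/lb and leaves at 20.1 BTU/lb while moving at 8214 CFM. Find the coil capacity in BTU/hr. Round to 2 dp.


Q = 4.5 * 8214 * (36.7 - 20.1) = 613585.80 BTU/hr

613585.80 BTU/hr


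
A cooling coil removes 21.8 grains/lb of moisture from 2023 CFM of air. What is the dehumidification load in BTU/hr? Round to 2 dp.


Q = 0.68 * 2023 * 21.8 = 29988.95 BTU/hr

29988.95 BTU/hr


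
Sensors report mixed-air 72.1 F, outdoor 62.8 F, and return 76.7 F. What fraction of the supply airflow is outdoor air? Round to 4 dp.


frac = (72.1 - 76.7) / (62.8 - 76.7) = 0.3309

0.3309


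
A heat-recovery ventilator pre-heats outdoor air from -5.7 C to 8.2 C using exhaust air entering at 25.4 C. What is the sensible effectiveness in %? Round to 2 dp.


eff = (8.2-(-5.7))/(25.4-(-5.7))*100 = 44.69 %

44.69 %


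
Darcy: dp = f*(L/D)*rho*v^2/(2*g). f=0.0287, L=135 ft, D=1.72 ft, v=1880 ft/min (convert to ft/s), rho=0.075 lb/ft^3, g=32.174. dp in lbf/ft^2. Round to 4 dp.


v_fps = 1880/60 = 31.3333 ft/s
dp = 0.0287*(135/1.72)*0.075*31.3333^2/(2*32.174) = 2.5777 lbf/ft^2

2.5777 lbf/ft^2


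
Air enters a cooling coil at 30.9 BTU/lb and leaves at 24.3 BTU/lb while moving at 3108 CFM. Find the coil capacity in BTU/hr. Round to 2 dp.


Q = 4.5 * 3108 * (30.9 - 24.3) = 92307.60 BTU/hr

92307.60 BTU/hr


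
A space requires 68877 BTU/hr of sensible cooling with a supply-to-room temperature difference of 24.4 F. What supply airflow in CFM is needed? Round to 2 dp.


CFM = 68877 / (1.08 * 24.4) = 2613.73

2613.73 CFM


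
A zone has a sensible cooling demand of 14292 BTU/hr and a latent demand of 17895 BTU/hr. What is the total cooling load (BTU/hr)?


Qt = 14292 + 17895 = 32187 BTU/hr

32187 BTU/hr


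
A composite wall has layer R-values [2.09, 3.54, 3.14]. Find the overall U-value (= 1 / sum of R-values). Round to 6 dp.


R_total = 2.09 + 3.54 + 3.14 = 8.77
U = 1/8.77 = 0.114025

0.114025


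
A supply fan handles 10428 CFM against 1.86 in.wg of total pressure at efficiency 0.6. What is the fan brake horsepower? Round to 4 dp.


BHP = 10428 * 1.86 / (6356 * 0.6) = 5.0860 hp

5.0860 hp


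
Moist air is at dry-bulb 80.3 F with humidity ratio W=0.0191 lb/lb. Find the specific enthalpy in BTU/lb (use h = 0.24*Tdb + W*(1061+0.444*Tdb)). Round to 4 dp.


h = 0.24*80.3 + 0.0191*(1061+0.444*80.3) = 40.2181 BTU/lb

40.2181 BTU/lb


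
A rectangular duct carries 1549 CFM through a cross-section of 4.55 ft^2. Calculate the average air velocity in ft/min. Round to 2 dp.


V = 1549 / 4.55 = 340.44 ft/min

340.44 ft/min


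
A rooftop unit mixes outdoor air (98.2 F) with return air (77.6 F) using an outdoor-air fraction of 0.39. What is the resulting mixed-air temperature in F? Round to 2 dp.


T_mix = 0.39*98.2 + 0.61*77.6 = 85.63 F

85.63 F


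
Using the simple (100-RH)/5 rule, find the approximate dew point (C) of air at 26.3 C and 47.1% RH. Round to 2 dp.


Td = 26.3 - (100-47.1)/5 = 15.72 C

15.72 C


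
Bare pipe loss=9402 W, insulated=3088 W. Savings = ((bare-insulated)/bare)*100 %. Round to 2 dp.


Savings = ((9402-3088)/9402)*100 = 67.16 %

67.16 %


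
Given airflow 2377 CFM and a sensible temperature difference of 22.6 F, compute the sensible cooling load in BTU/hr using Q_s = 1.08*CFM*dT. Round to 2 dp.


Q = 1.08 * 2377 * 22.6 = 58017.82 BTU/hr

58017.82 BTU/hr


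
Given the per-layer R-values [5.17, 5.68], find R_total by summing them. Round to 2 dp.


R_total = 5.17 + 5.68 = 10.85

10.85


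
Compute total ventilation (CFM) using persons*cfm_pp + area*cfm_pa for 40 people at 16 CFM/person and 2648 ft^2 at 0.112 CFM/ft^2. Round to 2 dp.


Total = 40*16 + 2648*0.112 = 936.58 CFM

936.58 CFM


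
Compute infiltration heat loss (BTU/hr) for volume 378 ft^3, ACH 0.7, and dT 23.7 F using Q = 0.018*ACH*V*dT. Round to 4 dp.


Q = 0.018 * 0.7 * 378 * 23.7 = 112.8784 BTU/hr

112.8784 BTU/hr


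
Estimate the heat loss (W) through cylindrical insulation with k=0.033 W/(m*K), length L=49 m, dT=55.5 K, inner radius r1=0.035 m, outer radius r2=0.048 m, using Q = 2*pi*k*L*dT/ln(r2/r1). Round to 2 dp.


Q = 2*pi*0.033*49*55.5/ln(0.048/0.035) = 1785.25 W

1785.25 W


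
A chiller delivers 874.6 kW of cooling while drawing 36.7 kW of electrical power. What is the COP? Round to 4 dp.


COP = 874.6 / 36.7 = 23.8311

23.8311


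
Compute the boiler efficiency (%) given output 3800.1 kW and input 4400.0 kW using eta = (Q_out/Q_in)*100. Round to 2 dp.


eta = (3800.1/4400.0)*100 = 86.37 %

86.37 %


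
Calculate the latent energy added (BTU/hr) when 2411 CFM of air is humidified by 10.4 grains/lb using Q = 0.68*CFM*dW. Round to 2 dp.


Q = 0.68 * 2411 * 10.4 = 17050.59 BTU/hr

17050.59 BTU/hr


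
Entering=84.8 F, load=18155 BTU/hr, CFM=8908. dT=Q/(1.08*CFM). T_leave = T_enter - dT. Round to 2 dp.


dT = 18155/(1.08*8908) = 1.8871
T_leave = 84.8 - 1.8871 = 82.91 F

82.91 F


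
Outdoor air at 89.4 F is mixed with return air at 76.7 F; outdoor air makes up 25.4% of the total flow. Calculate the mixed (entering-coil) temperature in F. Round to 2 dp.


T_mix = 76.7 + (25.4/100)*(89.4-76.7) = 79.93 F

79.93 F


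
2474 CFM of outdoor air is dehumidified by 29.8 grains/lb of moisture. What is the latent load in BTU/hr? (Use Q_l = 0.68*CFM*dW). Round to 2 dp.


Q = 0.68 * 2474 * 29.8 = 50133.14 BTU/hr

50133.14 BTU/hr


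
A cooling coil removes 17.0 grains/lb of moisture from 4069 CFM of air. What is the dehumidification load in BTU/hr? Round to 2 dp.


Q = 0.68 * 4069 * 17.0 = 47037.64 BTU/hr

47037.64 BTU/hr


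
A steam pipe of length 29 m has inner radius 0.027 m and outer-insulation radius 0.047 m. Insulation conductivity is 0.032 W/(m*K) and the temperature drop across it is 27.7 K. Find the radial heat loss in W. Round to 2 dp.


Q = 2*pi*0.032*29*27.7/ln(0.047/0.027) = 291.38 W

291.38 W


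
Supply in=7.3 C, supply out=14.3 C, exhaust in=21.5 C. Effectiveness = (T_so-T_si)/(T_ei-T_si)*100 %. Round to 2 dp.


eff = (14.3-7.3)/(21.5-7.3)*100 = 49.30 %

49.30 %


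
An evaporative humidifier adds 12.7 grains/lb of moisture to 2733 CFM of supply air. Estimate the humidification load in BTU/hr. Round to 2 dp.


Q = 0.68 * 2733 * 12.7 = 23602.19 BTU/hr

23602.19 BTU/hr


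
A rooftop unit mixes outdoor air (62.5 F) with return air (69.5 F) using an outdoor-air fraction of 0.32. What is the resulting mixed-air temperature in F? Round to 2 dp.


T_mix = 0.32*62.5 + 0.68*69.5 = 67.26 F

67.26 F


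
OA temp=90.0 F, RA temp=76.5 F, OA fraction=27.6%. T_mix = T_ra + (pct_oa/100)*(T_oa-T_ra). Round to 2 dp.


T_mix = 76.5 + (27.6/100)*(90.0-76.5) = 80.23 F

80.23 F


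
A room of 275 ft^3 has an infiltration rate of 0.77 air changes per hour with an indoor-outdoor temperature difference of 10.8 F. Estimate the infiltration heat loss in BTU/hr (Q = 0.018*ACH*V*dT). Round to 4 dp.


Q = 0.018 * 0.77 * 275 * 10.8 = 41.1642 BTU/hr

41.1642 BTU/hr


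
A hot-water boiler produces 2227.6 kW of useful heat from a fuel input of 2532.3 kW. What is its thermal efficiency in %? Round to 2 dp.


eta = (2227.6/2532.3)*100 = 87.97 %

87.97 %


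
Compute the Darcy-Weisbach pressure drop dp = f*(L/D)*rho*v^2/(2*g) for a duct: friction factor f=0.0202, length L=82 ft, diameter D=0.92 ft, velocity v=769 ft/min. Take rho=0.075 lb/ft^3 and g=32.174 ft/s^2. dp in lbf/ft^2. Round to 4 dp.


v_fps = 769/60 = 12.8167 ft/s
dp = 0.0202*(82/0.92)*0.075*12.8167^2/(2*32.174) = 0.3447 lbf/ft^2

0.3447 lbf/ft^2


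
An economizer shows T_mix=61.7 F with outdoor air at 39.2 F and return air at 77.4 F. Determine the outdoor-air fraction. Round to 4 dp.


frac = (61.7 - 77.4) / (39.2 - 77.4) = 0.4110

0.4110


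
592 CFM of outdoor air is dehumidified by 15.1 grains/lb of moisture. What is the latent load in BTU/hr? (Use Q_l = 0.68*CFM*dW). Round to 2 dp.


Q = 0.68 * 592 * 15.1 = 6078.66 BTU/hr

6078.66 BTU/hr


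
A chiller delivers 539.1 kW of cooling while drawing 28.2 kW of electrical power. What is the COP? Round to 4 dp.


COP = 539.1 / 28.2 = 19.1170

19.1170


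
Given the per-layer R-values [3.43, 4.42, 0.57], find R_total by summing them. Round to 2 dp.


R_total = 3.43 + 4.42 + 0.57 = 8.42

8.42


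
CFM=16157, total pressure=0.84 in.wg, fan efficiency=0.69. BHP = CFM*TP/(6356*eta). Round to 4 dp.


BHP = 16157 * 0.84 / (6356 * 0.69) = 3.0946 hp

3.0946 hp


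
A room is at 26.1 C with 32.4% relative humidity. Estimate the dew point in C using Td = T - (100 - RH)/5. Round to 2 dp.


Td = 26.1 - (100-32.4)/5 = 12.58 C

12.58 C


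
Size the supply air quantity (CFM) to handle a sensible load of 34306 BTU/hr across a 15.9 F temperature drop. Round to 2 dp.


CFM = 34306 / (1.08 * 15.9) = 1997.79

1997.79 CFM


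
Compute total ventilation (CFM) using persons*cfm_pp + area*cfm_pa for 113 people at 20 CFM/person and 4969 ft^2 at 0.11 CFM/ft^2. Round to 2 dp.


Total = 113*20 + 4969*0.11 = 2806.59 CFM

2806.59 CFM


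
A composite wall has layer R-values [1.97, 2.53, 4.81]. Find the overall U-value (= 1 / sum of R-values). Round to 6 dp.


R_total = 1.97 + 2.53 + 4.81 = 9.31
U = 1/9.31 = 0.107411

0.107411


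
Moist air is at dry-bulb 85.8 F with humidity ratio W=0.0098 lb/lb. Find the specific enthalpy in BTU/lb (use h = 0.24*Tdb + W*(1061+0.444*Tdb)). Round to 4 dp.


h = 0.24*85.8 + 0.0098*(1061+0.444*85.8) = 31.3631 BTU/lb

31.3631 BTU/lb


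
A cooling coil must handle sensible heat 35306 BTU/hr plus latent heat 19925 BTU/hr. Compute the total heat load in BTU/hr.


Qt = 35306 + 19925 = 55231 BTU/hr

55231 BTU/hr


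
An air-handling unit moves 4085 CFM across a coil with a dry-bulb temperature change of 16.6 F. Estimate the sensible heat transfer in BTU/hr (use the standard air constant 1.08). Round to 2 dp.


Q = 1.08 * 4085 * 16.6 = 73235.88 BTU/hr

73235.88 BTU/hr


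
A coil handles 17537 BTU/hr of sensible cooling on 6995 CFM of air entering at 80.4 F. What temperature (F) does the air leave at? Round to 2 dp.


dT = 17537/(1.08*6995) = 2.3214
T_leave = 80.4 - 2.3214 = 78.08 F

78.08 F


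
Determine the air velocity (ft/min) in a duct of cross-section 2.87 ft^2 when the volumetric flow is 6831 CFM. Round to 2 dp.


V = 6831 / 2.87 = 2380.14 ft/min

2380.14 ft/min


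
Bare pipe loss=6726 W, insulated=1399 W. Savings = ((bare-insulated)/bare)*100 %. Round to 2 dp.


Savings = ((6726-1399)/6726)*100 = 79.20 %

79.20 %


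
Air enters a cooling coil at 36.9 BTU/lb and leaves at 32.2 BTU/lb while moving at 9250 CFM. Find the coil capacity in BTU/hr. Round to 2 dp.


Q = 4.5 * 9250 * (36.9 - 32.2) = 195637.50 BTU/hr

195637.50 BTU/hr


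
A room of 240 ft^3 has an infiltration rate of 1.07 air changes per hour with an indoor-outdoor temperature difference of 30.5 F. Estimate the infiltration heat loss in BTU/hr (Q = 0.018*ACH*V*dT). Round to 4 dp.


Q = 0.018 * 1.07 * 240 * 30.5 = 140.9832 BTU/hr

140.9832 BTU/hr


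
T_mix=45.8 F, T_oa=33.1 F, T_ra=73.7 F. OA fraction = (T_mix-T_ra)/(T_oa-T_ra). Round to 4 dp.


frac = (45.8 - 73.7) / (33.1 - 73.7) = 0.6872

0.6872


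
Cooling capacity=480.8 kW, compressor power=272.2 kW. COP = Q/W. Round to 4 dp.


COP = 480.8 / 272.2 = 1.7663

1.7663


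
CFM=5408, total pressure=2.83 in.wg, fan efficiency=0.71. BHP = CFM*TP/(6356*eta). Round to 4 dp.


BHP = 5408 * 2.83 / (6356 * 0.71) = 3.3914 hp

3.3914 hp


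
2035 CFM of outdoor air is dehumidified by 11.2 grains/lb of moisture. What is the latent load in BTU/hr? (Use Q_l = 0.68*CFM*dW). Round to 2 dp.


Q = 0.68 * 2035 * 11.2 = 15498.56 BTU/hr

15498.56 BTU/hr


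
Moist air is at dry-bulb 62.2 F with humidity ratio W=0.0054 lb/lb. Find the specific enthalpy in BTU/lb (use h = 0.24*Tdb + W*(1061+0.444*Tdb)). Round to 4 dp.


h = 0.24*62.2 + 0.0054*(1061+0.444*62.2) = 20.8065 BTU/lb

20.8065 BTU/lb


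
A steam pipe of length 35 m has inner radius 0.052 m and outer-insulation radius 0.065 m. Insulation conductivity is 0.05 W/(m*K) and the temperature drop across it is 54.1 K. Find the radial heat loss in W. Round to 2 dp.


Q = 2*pi*0.05*35*54.1/ln(0.065/0.052) = 2665.82 W

2665.82 W


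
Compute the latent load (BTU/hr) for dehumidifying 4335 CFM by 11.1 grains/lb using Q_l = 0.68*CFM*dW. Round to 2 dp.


Q = 0.68 * 4335 * 11.1 = 32720.58 BTU/hr

32720.58 BTU/hr


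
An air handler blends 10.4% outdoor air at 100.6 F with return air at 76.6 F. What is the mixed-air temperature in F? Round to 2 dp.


T_mix = 76.6 + (10.4/100)*(100.6-76.6) = 79.10 F

79.10 F


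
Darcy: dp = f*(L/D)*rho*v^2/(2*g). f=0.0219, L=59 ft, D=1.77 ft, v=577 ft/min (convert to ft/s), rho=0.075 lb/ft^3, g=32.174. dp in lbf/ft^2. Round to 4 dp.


v_fps = 577/60 = 9.6167 ft/s
dp = 0.0219*(59/1.77)*0.075*9.6167^2/(2*32.174) = 0.0787 lbf/ft^2

0.0787 lbf/ft^2


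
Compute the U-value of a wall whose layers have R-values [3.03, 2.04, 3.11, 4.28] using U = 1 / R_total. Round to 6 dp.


R_total = 3.03 + 2.04 + 3.11 + 4.28 = 12.46
U = 1/12.46 = 0.080257

0.080257


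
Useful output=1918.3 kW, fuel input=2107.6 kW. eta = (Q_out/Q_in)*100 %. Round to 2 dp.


eta = (1918.3/2107.6)*100 = 91.02 %

91.02 %


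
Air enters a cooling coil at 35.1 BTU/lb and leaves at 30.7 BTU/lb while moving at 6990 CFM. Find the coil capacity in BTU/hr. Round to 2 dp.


Q = 4.5 * 6990 * (35.1 - 30.7) = 138402.00 BTU/hr

138402.00 BTU/hr


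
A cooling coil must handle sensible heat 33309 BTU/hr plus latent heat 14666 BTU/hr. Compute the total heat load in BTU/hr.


Qt = 33309 + 14666 = 47975 BTU/hr

47975 BTU/hr


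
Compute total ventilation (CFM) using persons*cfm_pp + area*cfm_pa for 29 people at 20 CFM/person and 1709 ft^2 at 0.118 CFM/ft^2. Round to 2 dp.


Total = 29*20 + 1709*0.118 = 781.66 CFM

781.66 CFM


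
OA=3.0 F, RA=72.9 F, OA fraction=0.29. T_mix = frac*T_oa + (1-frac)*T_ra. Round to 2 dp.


T_mix = 0.29*3.0 + 0.71*72.9 = 52.63 F

52.63 F


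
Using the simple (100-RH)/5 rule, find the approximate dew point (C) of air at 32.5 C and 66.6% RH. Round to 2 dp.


Td = 32.5 - (100-66.6)/5 = 25.82 C

25.82 C


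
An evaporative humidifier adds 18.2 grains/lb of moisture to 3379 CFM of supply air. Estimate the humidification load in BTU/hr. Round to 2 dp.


Q = 0.68 * 3379 * 18.2 = 41818.50 BTU/hr

41818.50 BTU/hr


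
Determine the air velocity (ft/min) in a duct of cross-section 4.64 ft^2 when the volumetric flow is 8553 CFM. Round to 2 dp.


V = 8553 / 4.64 = 1843.32 ft/min

1843.32 ft/min


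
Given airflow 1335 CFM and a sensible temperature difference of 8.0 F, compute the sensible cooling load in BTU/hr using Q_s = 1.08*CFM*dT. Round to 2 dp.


Q = 1.08 * 1335 * 8.0 = 11534.40 BTU/hr

11534.40 BTU/hr


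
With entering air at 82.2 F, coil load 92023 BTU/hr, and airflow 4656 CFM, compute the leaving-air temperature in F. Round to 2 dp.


dT = 92023/(1.08*4656) = 18.3004
T_leave = 82.2 - 18.3004 = 63.90 F

63.90 F


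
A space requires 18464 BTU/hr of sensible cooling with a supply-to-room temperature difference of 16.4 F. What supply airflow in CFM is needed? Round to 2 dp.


CFM = 18464 / (1.08 * 16.4) = 1042.46

1042.46 CFM


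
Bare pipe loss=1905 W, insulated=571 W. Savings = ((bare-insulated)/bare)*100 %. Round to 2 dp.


Savings = ((1905-571)/1905)*100 = 70.03 %

70.03 %


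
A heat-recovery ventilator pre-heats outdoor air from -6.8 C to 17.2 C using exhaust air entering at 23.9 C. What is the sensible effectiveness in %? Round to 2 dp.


eff = (17.2-(-6.8))/(23.9-(-6.8))*100 = 78.18 %

78.18 %


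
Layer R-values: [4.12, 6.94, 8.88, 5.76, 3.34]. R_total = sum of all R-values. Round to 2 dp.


R_total = 4.12 + 6.94 + 8.88 + 5.76 + 3.34 = 29.04

29.04


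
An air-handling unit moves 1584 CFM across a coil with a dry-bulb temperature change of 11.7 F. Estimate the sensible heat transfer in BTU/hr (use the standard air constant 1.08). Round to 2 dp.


Q = 1.08 * 1584 * 11.7 = 20015.42 BTU/hr

20015.42 BTU/hr


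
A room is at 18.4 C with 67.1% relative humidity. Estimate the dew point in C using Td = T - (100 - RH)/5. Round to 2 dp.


Td = 18.4 - (100-67.1)/5 = 11.82 C

11.82 C


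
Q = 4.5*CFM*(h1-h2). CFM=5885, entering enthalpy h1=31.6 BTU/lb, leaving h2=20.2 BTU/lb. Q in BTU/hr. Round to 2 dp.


Q = 4.5 * 5885 * (31.6 - 20.2) = 301900.50 BTU/hr

301900.50 BTU/hr


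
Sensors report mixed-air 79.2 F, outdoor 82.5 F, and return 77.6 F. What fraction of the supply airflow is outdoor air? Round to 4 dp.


frac = (79.2 - 77.6) / (82.5 - 77.6) = 0.3265

0.3265


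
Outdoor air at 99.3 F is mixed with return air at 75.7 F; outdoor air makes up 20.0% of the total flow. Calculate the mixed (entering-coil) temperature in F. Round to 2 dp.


T_mix = 75.7 + (20.0/100)*(99.3-75.7) = 80.42 F

80.42 F


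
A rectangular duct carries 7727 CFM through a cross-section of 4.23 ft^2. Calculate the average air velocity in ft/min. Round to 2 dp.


V = 7727 / 4.23 = 1826.71 ft/min

1826.71 ft/min


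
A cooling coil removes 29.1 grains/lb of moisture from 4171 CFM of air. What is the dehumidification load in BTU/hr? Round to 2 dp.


Q = 0.68 * 4171 * 29.1 = 82535.75 BTU/hr

82535.75 BTU/hr


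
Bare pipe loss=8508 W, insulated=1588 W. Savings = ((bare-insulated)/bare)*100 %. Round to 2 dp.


Savings = ((8508-1588)/8508)*100 = 81.34 %

81.34 %


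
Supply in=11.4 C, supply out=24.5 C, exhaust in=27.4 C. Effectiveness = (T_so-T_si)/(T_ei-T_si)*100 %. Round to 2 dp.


eff = (24.5-11.4)/(27.4-11.4)*100 = 81.88 %

81.88 %


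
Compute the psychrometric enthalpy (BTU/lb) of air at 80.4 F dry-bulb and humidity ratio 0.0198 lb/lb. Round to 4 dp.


h = 0.24*80.4 + 0.0198*(1061+0.444*80.4) = 41.0106 BTU/lb

41.0106 BTU/lb


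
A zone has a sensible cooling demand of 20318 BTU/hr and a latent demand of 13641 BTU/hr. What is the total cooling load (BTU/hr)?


Qt = 20318 + 13641 = 33959 BTU/hr

33959 BTU/hr


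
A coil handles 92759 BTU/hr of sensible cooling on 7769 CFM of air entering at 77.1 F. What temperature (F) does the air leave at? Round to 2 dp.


dT = 92759/(1.08*7769) = 11.0552
T_leave = 77.1 - 11.0552 = 66.04 F

66.04 F


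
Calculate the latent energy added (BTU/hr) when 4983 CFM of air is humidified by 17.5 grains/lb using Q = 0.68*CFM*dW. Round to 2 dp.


Q = 0.68 * 4983 * 17.5 = 59297.70 BTU/hr

59297.70 BTU/hr


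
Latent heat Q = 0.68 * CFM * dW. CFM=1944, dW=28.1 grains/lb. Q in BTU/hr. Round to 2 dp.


Q = 0.68 * 1944 * 28.1 = 37145.95 BTU/hr

37145.95 BTU/hr


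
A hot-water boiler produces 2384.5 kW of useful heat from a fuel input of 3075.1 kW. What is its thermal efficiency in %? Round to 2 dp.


eta = (2384.5/3075.1)*100 = 77.54 %

77.54 %


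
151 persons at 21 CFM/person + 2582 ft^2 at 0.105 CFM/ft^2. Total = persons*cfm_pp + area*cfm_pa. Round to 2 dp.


Total = 151*21 + 2582*0.105 = 3442.11 CFM

3442.11 CFM


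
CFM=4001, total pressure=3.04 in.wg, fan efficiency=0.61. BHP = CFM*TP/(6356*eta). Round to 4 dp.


BHP = 4001 * 3.04 / (6356 * 0.61) = 3.1371 hp

3.1371 hp


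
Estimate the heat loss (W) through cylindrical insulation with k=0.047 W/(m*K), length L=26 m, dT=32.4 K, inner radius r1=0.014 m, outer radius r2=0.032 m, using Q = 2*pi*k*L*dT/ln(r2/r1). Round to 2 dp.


Q = 2*pi*0.047*26*32.4/ln(0.032/0.014) = 300.93 W

300.93 W


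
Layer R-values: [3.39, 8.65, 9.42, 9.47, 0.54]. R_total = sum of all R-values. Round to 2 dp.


R_total = 3.39 + 8.65 + 9.42 + 9.47 + 0.54 = 31.47

31.47
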